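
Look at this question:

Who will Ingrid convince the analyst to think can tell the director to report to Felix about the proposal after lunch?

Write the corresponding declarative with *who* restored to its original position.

Ingrid will convince the analyst to think who can tell the director to report to Felix about the proposal after lunch.

'who' is the subject of the clause embedded under 'think'. Fronting leaves a gap immediately after 'think':
Who will Ingrid convince the analyst to think ___ can tell the director to report to Felix about the proposal after lunch?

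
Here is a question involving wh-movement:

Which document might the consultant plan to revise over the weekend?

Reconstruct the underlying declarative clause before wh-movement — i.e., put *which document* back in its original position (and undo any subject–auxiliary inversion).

'which document' is the direct object of 'revise'. Fronting leaves a gap immediately after 'revise':
Which document might the consultant plan to revise ___ over the weekend?

The consultant might plan to revise which document over the weekend.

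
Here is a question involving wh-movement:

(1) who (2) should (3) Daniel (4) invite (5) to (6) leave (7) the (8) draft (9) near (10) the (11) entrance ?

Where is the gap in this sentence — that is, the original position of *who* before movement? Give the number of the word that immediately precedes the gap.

4

Pre-movement form: Daniel should invite who to leave the draft near the entrance.
The filler 'who' is interpreted as the direct object of 'invite'. Fronting leaves a gap immediately after 'invite':
Who should Daniel invite ___ to leave the draft near the entrance?
'invite' is word 4.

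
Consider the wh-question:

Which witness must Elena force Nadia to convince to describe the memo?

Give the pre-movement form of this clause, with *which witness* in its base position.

Elena must force Nadia to convince which witness to describe the memo.

'which witness' functions as the direct object of 'convince'. Wh-movement fronts it, leaving a gap right after 'convince':
Which witness must Elena force Nadia to convince ___ to describe the memo?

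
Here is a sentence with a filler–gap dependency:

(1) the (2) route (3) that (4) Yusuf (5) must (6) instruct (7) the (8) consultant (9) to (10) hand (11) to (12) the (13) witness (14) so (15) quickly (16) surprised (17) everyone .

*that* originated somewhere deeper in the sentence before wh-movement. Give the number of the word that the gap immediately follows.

10

The filler 'that' is interpreted as the direct object of 'hand'. It moves to the left edge, and the trace sits right after 'hand':
The route that Yusuf must instruct the consultant to hand ___ to the witness so quickly surprised everyone.
'hand' is word 10.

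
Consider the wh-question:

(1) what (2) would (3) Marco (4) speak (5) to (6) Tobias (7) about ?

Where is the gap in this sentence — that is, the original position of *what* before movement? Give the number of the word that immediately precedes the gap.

7

Before movement: Marco would speak to Tobias about what.
The filler 'what' is interpreted as the object of the preposition 'about'. Fronting leaves a gap immediately after 'about':
What would Marco speak to Tobias about ___?
'about' is word 7.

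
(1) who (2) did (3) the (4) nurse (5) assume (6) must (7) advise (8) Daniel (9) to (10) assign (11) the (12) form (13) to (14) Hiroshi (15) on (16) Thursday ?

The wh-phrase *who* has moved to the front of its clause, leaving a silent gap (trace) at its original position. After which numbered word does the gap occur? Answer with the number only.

Pre-movement form: The nurse did assume who must advise Daniel to assign the form to Hiroshi on Thursday.
'who' functions as the subject of the clause embedded under 'assume'. Fronting leaves a gap immediately after 'assume':
Who did the nurse assume ___ must advise Daniel to assign the form to Hiroshi on Thursday?
'assume' is word 5.

5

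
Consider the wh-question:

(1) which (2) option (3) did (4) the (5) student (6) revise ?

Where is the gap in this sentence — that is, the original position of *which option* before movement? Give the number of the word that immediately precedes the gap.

In situ: The student did revise which option.
'which option' functions as the direct object of 'revise'. It moves to the left edge, and the trace sits right after 'revise':
Which option did the student revise ___?
'revise' is word 6.

6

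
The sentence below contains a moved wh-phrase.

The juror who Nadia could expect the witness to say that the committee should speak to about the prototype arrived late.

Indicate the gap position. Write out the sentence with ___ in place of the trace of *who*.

The filler 'who' is interpreted as the object of the preposition 'to'. The gap is right after 'to'.

The juror who Nadia could expect the witness to say that the committee should speak to ___ about the prototype arrived late.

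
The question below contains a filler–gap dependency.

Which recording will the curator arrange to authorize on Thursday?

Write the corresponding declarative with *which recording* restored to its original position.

The curator will arrange to authorize which recording on Thursday.

The filler 'which recording' is interpreted as the direct object of 'authorize'. Wh-movement fronts it, leaving a gap right after 'authorize':
Which recording will the curator arrange to authorize ___ on Thursday?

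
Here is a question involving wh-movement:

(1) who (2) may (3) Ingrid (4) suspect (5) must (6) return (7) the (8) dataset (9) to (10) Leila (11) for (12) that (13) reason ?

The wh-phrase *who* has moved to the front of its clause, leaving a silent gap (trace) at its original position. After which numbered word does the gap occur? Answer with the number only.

4

In situ: Ingrid may suspect who must return the dataset to Leila for that reason.
'who' is the subject of the clause embedded under 'suspect'. It moves to the left edge, and the trace sits right after 'suspect':
Who may Ingrid suspect ___ must return the dataset to Leila for that reason?
'suspect' is word 4.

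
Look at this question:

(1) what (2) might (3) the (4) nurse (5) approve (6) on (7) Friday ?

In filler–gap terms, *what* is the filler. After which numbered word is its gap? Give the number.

5

In situ: The nurse might approve what on Friday.
The filler 'what' is interpreted as the direct object of 'approve'. Wh-movement fronts it, leaving a gap right after 'approve':
What might the nurse approve ___ on Friday?
'approve' is word 5.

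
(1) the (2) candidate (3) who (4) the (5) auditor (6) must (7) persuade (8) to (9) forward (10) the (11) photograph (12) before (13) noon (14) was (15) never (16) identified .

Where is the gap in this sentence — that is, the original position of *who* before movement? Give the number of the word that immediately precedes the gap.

The filler 'who' is interpreted as the direct object of 'persuade'. Fronting leaves a gap immediately after 'persuade':
The candidate who the auditor must persuade ___ to forward the photograph before noon was never identified.
'persuade' is word 7.

7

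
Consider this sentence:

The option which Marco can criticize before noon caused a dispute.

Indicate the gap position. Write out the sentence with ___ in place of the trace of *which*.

'which' functions as the direct object of 'criticize'. The gap is right after 'criticize'.

The option which Marco can criticize ___ before noon caused a dispute.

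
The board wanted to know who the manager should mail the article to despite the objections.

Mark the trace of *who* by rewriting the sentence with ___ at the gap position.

The board wanted to know who the manager should mail the article to ___ despite the objections.

Before movement: The manager should mail the article to who despite the objections.
The filler 'who' is interpreted as the object of the preposition 'to' (recipient of 'mail'). The gap is right after 'to'.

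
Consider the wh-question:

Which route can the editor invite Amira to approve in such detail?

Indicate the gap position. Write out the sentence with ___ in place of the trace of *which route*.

Underlying clause: The editor can invite Amira to approve which route in such detail.
'which route' functions as the direct object of 'approve'. The gap is right after 'approve'.

Which route can the editor invite Amira to approve ___ in such detail?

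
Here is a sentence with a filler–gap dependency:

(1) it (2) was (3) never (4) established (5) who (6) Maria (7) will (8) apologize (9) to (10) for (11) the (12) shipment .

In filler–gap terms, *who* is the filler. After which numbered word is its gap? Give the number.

In situ: Maria will apologize to who for the shipment.
The filler 'who' is interpreted as the object of the preposition 'to'. It moves to the left edge, and the trace sits right after 'to':
It was never established who Maria will apologize to ___ for the shipment.
'to' is word 9.

9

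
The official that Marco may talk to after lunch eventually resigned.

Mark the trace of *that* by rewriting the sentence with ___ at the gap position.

The filler 'that' is interpreted as the object of the preposition 'to'. The gap is right after 'to'.

The official that Marco may talk to ___ after lunch eventually resigned.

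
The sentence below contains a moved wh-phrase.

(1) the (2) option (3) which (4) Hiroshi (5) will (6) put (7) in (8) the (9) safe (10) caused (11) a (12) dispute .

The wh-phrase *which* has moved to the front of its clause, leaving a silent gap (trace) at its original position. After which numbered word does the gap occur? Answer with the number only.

The filler 'which' is interpreted as the direct object of 'put'. It moves to the left edge, and the trace sits right after 'put':
The option which Hiroshi will put ___ in the safe caused a dispute.
'put' is word 6.

6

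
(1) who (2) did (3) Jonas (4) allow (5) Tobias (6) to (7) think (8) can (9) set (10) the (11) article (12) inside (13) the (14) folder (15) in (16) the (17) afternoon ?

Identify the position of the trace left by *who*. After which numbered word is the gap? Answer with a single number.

7

Before movement: Jonas did allow Tobias to think who can set the article inside the folder in the afternoon.
'who' functions as the subject of the clause embedded under 'think'. It moves to the left edge, and the trace sits right after 'think':
Who did Jonas allow Tobias to think ___ can set the article inside the folder in the afternoon?
'think' is word 7.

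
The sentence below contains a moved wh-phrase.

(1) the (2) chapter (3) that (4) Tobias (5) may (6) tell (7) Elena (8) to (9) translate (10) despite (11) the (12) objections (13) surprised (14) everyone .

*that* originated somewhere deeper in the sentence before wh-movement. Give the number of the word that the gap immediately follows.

'that' is the direct object of 'translate'. Fronting leaves a gap immediately after 'translate':
The chapter that Tobias may tell Elena to translate ___ despite the objections surprised everyone.
'translate' is word 9.

9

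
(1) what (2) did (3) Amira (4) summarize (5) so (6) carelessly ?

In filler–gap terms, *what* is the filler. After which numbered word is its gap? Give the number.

4

In situ: Amira did summarize what so carelessly.
'what' functions as the direct object of 'summarize'. Wh-movement fronts it, leaving a gap right after 'summarize':
What did Amira summarize ___ so carelessly?
'summarize' is word 4.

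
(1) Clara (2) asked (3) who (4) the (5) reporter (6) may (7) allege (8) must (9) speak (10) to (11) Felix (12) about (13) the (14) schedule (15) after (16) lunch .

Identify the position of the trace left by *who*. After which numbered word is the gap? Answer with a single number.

7

Pre-movement form: The reporter may allege who must speak to Felix about the schedule after lunch.
'who' functions as the subject of the clause embedded under 'allege'. Wh-movement fronts it, leaving a gap right after 'allege':
Clara asked who the reporter may allege ___ must speak to Felix about the schedule after lunch.
'allege' is word 7.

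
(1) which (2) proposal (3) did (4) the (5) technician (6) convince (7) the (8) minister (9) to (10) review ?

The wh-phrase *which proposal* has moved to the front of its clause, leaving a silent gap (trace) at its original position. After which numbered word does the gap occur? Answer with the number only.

Pre-movement form: The technician did convince the minister to review which proposal.
'which proposal' is the direct object of 'review'. Wh-movement fronts it, leaving a gap right after 'review':
Which proposal did the technician convince the minister to review ___?
'review' is word 10.

10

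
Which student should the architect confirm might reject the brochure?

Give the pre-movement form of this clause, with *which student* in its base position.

The filler 'which student' is interpreted as the subject of the clause embedded under 'confirm'. It moves to the left edge, and the trace sits right after 'confirm':
Which student should the architect confirm ___ might reject the brochure?

The architect should confirm which student might reject the brochure.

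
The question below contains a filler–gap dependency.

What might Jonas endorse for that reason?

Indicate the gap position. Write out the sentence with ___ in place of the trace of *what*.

What might Jonas endorse ___ for that reason?

In situ: Jonas might endorse what for that reason.
'what' functions as the direct object of 'endorse'. The gap is right after 'endorse'.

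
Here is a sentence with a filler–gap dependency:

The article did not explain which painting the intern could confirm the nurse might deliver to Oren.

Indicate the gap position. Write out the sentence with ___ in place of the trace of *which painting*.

The article did not explain which painting the intern could confirm the nurse might deliver ___ to Oren.

Before movement: The intern could confirm the nurse might deliver which painting to Oren.
'which painting' is the direct object of 'deliver'. The gap is right after 'deliver'.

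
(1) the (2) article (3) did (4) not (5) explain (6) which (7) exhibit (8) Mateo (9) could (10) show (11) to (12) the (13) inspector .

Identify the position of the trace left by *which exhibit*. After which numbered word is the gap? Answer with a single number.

10

Underlying clause: Mateo could show which exhibit to the inspector.
The filler 'which exhibit' is interpreted as the direct object of 'show'. Wh-movement fronts it, leaving a gap right after 'show':
The article did not explain which exhibit Mateo could show ___ to the inspector.
'show' is word 10.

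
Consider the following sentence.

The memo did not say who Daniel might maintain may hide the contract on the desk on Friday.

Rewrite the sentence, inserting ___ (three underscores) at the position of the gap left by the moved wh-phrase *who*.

The memo did not say who Daniel might maintain ___ may hide the contract on the desk on Friday.

Underlying clause: Daniel might maintain who may hide the contract on the desk on Friday.
'who' is the subject of the clause embedded under 'maintain'. The gap is right after 'maintain'.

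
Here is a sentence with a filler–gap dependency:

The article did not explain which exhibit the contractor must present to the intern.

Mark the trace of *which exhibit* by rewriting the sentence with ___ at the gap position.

Before movement: The contractor must present which exhibit to the intern.
'which exhibit' is the direct object of 'present'. The gap is right after 'present'.

The article did not explain which exhibit the contractor must present ___ to the intern.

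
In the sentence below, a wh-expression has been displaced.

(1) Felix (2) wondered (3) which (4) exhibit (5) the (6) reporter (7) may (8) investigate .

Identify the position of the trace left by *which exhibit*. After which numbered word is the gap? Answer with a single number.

8

Before movement: The reporter may investigate which exhibit.
'which exhibit' is the direct object of 'investigate'. It moves to the left edge, and the trace sits right after 'investigate':
Felix wondered which exhibit the reporter may investigate ___.
'investigate' is word 8.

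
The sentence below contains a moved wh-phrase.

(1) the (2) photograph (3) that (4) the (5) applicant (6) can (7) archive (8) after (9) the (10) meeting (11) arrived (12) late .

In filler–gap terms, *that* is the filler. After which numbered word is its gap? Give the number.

7

The filler 'that' is interpreted as the direct object of 'archive'. It moves to the left edge, and the trace sits right after 'archive':
The photograph that the applicant can archive ___ after the meeting arrived late.
'archive' is word 7.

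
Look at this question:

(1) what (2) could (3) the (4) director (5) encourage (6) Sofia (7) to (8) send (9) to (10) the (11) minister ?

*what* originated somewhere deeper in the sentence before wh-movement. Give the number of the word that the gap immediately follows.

Before movement: The director could encourage Sofia to send what to the minister.
The filler 'what' is interpreted as the direct object of 'send'. Fronting leaves a gap immediately after 'send':
What could the director encourage Sofia to send ___ to the minister?
'send' is word 8.

8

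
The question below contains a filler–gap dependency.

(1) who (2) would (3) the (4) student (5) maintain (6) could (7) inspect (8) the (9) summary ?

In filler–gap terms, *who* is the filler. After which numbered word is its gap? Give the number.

Before movement: The student would maintain who could inspect the summary.
'who' functions as the subject of the clause embedded under 'maintain'. It moves to the left edge, and the trace sits right after 'maintain':
Who would the student maintain ___ could inspect the summary?
'maintain' is word 5.

5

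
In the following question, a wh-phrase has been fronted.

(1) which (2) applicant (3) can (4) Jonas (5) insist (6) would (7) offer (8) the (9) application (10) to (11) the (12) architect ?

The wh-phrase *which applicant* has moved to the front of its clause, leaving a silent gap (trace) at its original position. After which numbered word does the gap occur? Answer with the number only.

5

Underlying clause: Jonas can insist which applicant would offer the application to the architect.
'which applicant' functions as the subject of the clause embedded under 'insist'. Wh-movement fronts it, leaving a gap right after 'insist':
Which applicant can Jonas insist ___ would offer the application to the architect?
'insist' is word 5.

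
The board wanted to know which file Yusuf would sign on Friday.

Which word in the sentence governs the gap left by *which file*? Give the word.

Underlying clause: Yusuf would sign which file on Friday.
The filler 'which file' is interpreted as the direct object of 'sign'. It moves to the left edge, and the trace sits right after 'sign':
The board wanted to know which file Yusuf would sign ___ on Friday.

sign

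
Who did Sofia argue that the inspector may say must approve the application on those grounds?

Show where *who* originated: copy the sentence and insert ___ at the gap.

Pre-movement form: Sofia did argue that the inspector may say who must approve the application on those grounds.
'who' is the subject of the clause embedded under 'say'. The gap is right after 'say'.

Who did Sofia argue that the inspector may say ___ must approve the application on those grounds?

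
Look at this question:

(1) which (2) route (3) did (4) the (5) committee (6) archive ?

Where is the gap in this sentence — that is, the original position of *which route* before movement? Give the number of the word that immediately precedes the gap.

6

Before movement: The committee did archive which route.
'which route' functions as the direct object of 'archive'. Fronting leaves a gap immediately after 'archive':
Which route did the committee archive ___?
'archive' is word 6.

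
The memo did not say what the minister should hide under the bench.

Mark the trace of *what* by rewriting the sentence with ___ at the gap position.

Pre-movement form: The minister should hide what under the bench.
The filler 'what' is interpreted as the direct object of 'hide'. The gap is right after 'hide'.

The memo did not say what the minister should hide ___ under the bench.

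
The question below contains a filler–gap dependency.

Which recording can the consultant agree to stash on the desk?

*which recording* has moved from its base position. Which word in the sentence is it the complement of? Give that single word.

stash

Underlying clause: The consultant can agree to stash which recording on the desk.
'which recording' functions as the direct object of 'stash'. It moves to the left edge, and the trace sits right after 'stash':
Which recording can the consultant agree to stash ___ on the desk?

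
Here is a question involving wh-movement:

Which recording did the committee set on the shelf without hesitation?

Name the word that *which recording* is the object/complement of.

Pre-movement form: The committee did set which recording on the shelf without hesitation.
'which recording' functions as the direct object of 'set'. Fronting leaves a gap immediately after 'set':
Which recording did the committee set ___ on the shelf without hesitation?

set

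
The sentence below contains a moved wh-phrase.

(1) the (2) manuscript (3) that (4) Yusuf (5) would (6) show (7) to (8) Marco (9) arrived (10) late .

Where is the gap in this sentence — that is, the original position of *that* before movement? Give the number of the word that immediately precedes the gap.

6

'that' is the direct object of 'show'. It moves to the left edge, and the trace sits right after 'show':
The manuscript that Yusuf would show ___ to Marco arrived late.
'show' is word 6.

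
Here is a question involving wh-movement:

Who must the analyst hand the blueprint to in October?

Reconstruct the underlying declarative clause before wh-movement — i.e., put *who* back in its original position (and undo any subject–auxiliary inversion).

The analyst must hand the blueprint to who in October.

'who' is the object of the preposition 'to' (recipient of 'hand'). It moves to the left edge, and the trace sits right after 'to':
Who must the analyst hand the blueprint to ___ in October?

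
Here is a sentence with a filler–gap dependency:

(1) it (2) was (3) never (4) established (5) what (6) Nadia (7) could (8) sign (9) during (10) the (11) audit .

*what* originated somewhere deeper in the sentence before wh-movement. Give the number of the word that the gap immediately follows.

In situ: Nadia could sign what during the audit.
'what' functions as the direct object of 'sign'. Wh-movement fronts it, leaving a gap right after 'sign':
It was never established what Nadia could sign ___ during the audit.
'sign' is word 8.

8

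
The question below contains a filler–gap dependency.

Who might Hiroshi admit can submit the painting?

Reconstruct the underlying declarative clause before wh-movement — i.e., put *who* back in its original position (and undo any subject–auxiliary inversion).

Hiroshi might admit who can submit the painting.

'who' is the subject of the clause embedded under 'admit'. It moves to the left edge, and the trace sits right after 'admit':
Who might Hiroshi admit ___ can submit the painting?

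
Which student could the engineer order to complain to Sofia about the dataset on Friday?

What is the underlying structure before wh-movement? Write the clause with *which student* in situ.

The engineer could order which student to complain to Sofia about the dataset on Friday.

'which student' functions as the direct object of 'order'. It moves to the left edge, and the trace sits right after 'order':
Which student could the engineer order ___ to complain to Sofia about the dataset on Friday?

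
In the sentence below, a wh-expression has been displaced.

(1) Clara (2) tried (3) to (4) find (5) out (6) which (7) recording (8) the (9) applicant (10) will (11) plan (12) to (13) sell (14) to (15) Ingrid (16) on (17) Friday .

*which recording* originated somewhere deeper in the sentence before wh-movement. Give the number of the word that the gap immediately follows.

In situ: The applicant will plan to sell which recording to Ingrid on Friday.
'which recording' is the direct object of 'sell'. Wh-movement fronts it, leaving a gap right after 'sell':
Clara tried to find out which recording the applicant will plan to sell ___ to Ingrid on Friday.
'sell' is word 13.

13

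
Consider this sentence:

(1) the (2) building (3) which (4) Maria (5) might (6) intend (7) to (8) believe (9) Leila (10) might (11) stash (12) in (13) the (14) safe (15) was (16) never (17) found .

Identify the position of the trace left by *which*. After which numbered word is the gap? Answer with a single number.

'which' is the direct object of 'stash'. It moves to the left edge, and the trace sits right after 'stash':
The building which Maria might intend to believe Leila might stash ___ in the safe was never found.
'stash' is word 11.

11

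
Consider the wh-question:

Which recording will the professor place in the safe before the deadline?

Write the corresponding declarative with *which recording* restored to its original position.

The filler 'which recording' is interpreted as the direct object of 'place'. Fronting leaves a gap immediately after 'place':
Which recording will the professor place ___ in the safe before the deadline?

The professor will place which recording in the safe before the deadline.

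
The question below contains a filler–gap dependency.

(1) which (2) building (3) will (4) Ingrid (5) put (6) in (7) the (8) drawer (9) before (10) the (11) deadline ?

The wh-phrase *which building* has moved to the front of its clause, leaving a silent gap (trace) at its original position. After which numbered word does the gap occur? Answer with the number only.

5

Pre-movement form: Ingrid will put which building in the drawer before the deadline.
'which building' is the direct object of 'put'. It moves to the left edge, and the trace sits right after 'put':
Which building will Ingrid put ___ in the drawer before the deadline?
'put' is word 5.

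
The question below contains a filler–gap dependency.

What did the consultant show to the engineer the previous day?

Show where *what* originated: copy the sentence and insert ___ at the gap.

Pre-movement form: The consultant did show what to the engineer the previous day.
The filler 'what' is interpreted as the direct object of 'show'. The gap is right after 'show'.

What did the consultant show ___ to the engineer the previous day?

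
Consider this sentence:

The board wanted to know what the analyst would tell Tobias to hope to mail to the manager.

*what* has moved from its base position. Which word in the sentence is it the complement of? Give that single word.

mail

Pre-movement form: The analyst would tell Tobias to hope to mail what to the manager.
The filler 'what' is interpreted as the direct object of 'mail'. Fronting leaves a gap immediately after 'mail':
The board wanted to know what the analyst would tell Tobias to hope to mail ___ to the manager.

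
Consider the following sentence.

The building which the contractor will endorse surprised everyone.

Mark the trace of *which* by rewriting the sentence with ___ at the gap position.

'which' is the direct object of 'endorse'. The gap is right after 'endorse'.

The building which the contractor will endorse ___ surprised everyone.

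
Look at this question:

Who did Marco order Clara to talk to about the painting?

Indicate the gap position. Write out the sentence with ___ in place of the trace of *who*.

Who did Marco order Clara to talk to ___ about the painting?

Underlying clause: Marco did order Clara to talk to who about the painting.
'who' functions as the object of the preposition 'to'. The gap is right after 'to'.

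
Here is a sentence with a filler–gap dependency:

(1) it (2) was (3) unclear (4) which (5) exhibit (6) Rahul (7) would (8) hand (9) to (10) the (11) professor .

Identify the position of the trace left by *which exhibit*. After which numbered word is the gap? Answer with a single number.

8

In situ: Rahul would hand which exhibit to the professor.
'which exhibit' functions as the direct object of 'hand'. Wh-movement fronts it, leaving a gap right after 'hand':
It was unclear which exhibit Rahul would hand ___ to the professor.
'hand' is word 8.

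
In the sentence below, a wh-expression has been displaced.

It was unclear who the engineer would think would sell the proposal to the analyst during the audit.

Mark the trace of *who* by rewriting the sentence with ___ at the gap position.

Underlying clause: The engineer would think who would sell the proposal to the analyst during the audit.
'who' is the subject of the clause embedded under 'think'. The gap is right after 'think'.

It was unclear who the engineer would think ___ would sell the proposal to the analyst during the audit.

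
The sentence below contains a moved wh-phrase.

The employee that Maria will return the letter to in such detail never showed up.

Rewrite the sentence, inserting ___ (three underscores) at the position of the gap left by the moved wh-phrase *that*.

The filler 'that' is interpreted as the object of the preposition 'to' (recipient of 'return'). The gap is right after 'to'.

The employee that Maria will return the letter to ___ in such detail never showed up.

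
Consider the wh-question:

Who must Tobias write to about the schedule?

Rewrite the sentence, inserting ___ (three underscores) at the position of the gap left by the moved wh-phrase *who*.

In situ: Tobias must write to who about the schedule.
'who' is the object of the preposition 'to'. The gap is right after 'to'.

Who must Tobias write to ___ about the schedule?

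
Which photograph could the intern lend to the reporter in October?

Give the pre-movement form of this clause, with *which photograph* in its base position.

The filler 'which photograph' is interpreted as the direct object of 'lend'. Fronting leaves a gap immediately after 'lend':
Which photograph could the intern lend ___ to the reporter in October?

The intern could lend which photograph to the reporter in October.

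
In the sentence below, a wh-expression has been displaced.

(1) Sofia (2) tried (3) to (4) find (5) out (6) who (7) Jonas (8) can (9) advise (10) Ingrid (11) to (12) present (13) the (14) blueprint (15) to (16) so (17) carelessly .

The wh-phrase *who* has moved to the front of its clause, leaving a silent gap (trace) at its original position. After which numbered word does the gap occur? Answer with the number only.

15

Underlying clause: Jonas can advise Ingrid to present the blueprint to who so carelessly.
'who' functions as the object of the preposition 'to' (recipient of 'present'). Wh-movement fronts it, leaving a gap right after 'to':
Sofia tried to find out who Jonas can advise Ingrid to present the blueprint to ___ so carelessly.
'to' is word 15.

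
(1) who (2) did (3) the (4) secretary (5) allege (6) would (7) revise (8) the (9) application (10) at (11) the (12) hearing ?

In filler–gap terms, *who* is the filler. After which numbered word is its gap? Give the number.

5

In situ: The secretary did allege who would revise the application at the hearing.
'who' functions as the subject of the clause embedded under 'allege'. It moves to the left edge, and the trace sits right after 'allege':
Who did the secretary allege ___ would revise the application at the hearing?
'allege' is word 5.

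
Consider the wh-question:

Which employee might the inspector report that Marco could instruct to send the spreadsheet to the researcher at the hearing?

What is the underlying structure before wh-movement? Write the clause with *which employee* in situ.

The inspector might report that Marco could instruct which employee to send the spreadsheet to the researcher at the hearing.

The filler 'which employee' is interpreted as the direct object of 'instruct'. Wh-movement fronts it, leaving a gap right after 'instruct':
Which employee might the inspector report that Marco could instruct ___ to send the spreadsheet to the researcher at the hearing?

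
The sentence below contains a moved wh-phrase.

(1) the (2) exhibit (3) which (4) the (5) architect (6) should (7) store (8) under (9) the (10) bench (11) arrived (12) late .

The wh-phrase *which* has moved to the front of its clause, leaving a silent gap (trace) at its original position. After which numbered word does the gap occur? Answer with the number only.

'which' functions as the direct object of 'store'. Wh-movement fronts it, leaving a gap right after 'store':
The exhibit which the architect should store ___ under the bench arrived late.
'store' is word 7.

7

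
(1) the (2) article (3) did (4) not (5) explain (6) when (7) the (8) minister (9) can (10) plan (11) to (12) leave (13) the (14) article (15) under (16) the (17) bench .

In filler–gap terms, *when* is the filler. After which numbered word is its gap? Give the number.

17

In situ: The minister can plan to leave the article under the bench when.
'when' functions as the temporal adjunct. Wh-movement fronts it, leaving a gap right after 'bench':
The article did not explain when the minister can plan to leave the article under the bench ___.
'bench' is word 17.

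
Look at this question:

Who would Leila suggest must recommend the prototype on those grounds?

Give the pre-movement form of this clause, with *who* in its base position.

'who' is the subject of the clause embedded under 'suggest'. It moves to the left edge, and the trace sits right after 'suggest':
Who would Leila suggest ___ must recommend the prototype on those grounds?

Leila would suggest who must recommend the prototype on those grounds.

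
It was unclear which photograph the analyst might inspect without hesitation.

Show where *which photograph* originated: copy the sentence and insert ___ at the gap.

It was unclear which photograph the analyst might inspect ___ without hesitation.

Before movement: The analyst might inspect which photograph without hesitation.
'which photograph' functions as the direct object of 'inspect'. The gap is right after 'inspect'.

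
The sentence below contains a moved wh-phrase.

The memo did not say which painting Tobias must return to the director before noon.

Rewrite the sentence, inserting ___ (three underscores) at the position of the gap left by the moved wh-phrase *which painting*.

The memo did not say which painting Tobias must return ___ to the director before noon.

Before movement: Tobias must return which painting to the director before noon.
'which painting' is the direct object of 'return'. The gap is right after 'return'.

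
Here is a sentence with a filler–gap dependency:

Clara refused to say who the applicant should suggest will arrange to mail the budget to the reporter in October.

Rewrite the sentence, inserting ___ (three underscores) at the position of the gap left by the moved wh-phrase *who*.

Clara refused to say who the applicant should suggest ___ will arrange to mail the budget to the reporter in October.

Before movement: The applicant should suggest who will arrange to mail the budget to the reporter in October.
The filler 'who' is interpreted as the subject of the clause embedded under 'suggest'. The gap is right after 'suggest'.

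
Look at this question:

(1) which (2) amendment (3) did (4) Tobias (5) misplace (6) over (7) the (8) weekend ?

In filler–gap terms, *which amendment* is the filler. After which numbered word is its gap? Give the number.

5

In situ: Tobias did misplace which amendment over the weekend.
The filler 'which amendment' is interpreted as the direct object of 'misplace'. Wh-movement fronts it, leaving a gap right after 'misplace':
Which amendment did Tobias misplace ___ over the weekend?
'misplace' is word 5.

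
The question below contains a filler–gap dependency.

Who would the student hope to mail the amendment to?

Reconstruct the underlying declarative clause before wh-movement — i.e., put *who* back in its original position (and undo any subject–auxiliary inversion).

'who' functions as the object of the preposition 'to' (recipient of 'mail'). Fronting leaves a gap immediately after 'to':
Who would the student hope to mail the amendment to ___?

The student would hope to mail the amendment to who.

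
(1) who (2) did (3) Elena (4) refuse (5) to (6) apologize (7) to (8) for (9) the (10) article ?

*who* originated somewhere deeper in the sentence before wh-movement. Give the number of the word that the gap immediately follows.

7

In situ: Elena did refuse to apologize to who for the article.
The filler 'who' is interpreted as the object of the preposition 'to'. Fronting leaves a gap immediately after 'to':
Who did Elena refuse to apologize to ___ for the article?
'to' is word 7.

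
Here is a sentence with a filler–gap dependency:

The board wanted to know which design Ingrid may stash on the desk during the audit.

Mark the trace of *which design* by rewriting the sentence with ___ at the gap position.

The board wanted to know which design Ingrid may stash ___ on the desk during the audit.

Pre-movement form: Ingrid may stash which design on the desk during the audit.
The filler 'which design' is interpreted as the direct object of 'stash'. The gap is right after 'stash'.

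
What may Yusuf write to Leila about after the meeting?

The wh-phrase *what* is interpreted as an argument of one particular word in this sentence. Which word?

Underlying clause: Yusuf may write to Leila about what after the meeting.
'what' is the object of the preposition 'about'. It moves to the left edge, and the trace sits right after 'about':
What may Yusuf write to Leila about ___ after the meeting?

about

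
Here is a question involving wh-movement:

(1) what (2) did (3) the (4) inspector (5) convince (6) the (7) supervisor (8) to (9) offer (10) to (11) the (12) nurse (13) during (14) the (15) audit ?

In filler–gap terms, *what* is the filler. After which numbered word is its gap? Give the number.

9

Before movement: The inspector did convince the supervisor to offer what to the nurse during the audit.
'what' is the direct object of 'offer'. It moves to the left edge, and the trace sits right after 'offer':
What did the inspector convince the supervisor to offer ___ to the nurse during the audit?
'offer' is word 9.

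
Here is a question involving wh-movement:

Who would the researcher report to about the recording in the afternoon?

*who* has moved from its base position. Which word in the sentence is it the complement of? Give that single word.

Before movement: The researcher would report to who about the recording in the afternoon.
'who' functions as the object of the preposition 'to'. Fronting leaves a gap immediately after 'to':
Who would the researcher report to ___ about the recording in the afternoon?

to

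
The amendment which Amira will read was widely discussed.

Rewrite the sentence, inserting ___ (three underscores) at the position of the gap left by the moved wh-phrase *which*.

'which' is the direct object of 'read'. The gap is right after 'read'.

The amendment which Amira will read ___ was widely discussed.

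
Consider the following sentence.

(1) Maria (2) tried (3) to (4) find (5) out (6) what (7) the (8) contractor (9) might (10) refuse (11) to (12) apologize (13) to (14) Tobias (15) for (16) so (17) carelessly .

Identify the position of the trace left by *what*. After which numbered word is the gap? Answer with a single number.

Underlying clause: The contractor might refuse to apologize to Tobias for what so carelessly.
The filler 'what' is interpreted as the object of the preposition 'for'. It moves to the left edge, and the trace sits right after 'for':
Maria tried to find out what the contractor might refuse to apologize to Tobias for ___ so carelessly.
'for' is word 15.

15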